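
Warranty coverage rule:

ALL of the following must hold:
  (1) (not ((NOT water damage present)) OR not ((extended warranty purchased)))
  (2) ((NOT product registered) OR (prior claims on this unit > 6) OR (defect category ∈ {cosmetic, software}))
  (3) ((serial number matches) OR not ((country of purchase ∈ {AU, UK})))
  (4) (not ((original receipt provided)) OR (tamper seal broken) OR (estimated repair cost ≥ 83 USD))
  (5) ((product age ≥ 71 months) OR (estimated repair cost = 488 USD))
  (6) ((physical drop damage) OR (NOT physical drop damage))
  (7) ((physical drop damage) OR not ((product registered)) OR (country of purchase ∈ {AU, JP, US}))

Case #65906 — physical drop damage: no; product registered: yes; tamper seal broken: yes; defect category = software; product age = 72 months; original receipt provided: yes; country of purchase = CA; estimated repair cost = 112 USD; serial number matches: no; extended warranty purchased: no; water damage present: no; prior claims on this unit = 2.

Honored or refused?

Refused

Atomic conditions:
  NOT water damage present: no → true
  extended warranty purchased: no → false
  NOT product registered: yes → false
  prior claims on this unit > 6: 2 > 6 is false
  defect category ∈ {cosmetic, software}: software is in the set → true
  serial number matches: no → false
  country of purchase ∈ {AU, UK}: CA is not in the set → false
  original receipt provided: yes → true
  tamper seal broken: yes → true
  estimated repair cost ≥ 83 USD: 112 ≥ 83 is true
  product age ≥ 71 months: 72 ≥ 71 is true
  estimated repair cost = 488 USD: 112 == 488 is false
  physical drop damage: no → false
  NOT physical drop damage: no → true
  product registered: yes → true
  country of purchase ∈ {AU, JP, US}: CA is not in the set → false
Combine:
[1.1] NOT true = false
[1.2] NOT false = true
[1] false OR true = true
[2] false OR false OR true = true
[3.2] NOT false = true
[3] false OR true = true
[4.1] NOT true = false
[4] false OR true OR true = true
[5] true OR false = true
[6] false OR true = true
[7.2] NOT true = false
[7] false OR false OR false = false
[root] true AND true AND true AND true AND true AND true AND false = false
Overall: false → refused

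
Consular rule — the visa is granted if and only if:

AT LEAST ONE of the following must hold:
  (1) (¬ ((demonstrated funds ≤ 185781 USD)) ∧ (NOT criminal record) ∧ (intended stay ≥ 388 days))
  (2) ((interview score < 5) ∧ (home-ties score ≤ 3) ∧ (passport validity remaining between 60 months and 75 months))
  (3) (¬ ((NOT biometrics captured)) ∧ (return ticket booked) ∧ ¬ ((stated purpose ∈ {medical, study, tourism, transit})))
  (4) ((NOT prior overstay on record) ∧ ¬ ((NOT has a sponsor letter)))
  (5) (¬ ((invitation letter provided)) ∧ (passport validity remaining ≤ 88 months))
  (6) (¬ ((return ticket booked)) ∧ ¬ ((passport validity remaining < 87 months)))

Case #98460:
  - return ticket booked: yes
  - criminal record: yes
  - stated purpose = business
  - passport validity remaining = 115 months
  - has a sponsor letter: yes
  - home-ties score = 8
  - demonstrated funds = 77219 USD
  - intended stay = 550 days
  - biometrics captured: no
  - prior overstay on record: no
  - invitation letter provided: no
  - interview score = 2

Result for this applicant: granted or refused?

Granted

Atomic conditions:
  demonstrated funds ≤ 185781 USD: 77219 ≤ 185781 is true
  NOT criminal record: yes → false
  intended stay ≥ 388 days: 550 ≥ 388 is true
  interview score < 5: 2 < 5 is true
  home-ties score ≤ 3: 8 ≤ 3 is false
  passport validity remaining between 60 months and 75 months: 115 in [60, 75] is false
  NOT biometrics captured: no → true
  return ticket booked: yes → true
  stated purpose ∈ {medical, study, tourism, transit}: business is not in the set → false
  NOT prior overstay on record: no → true
  NOT has a sponsor letter: yes → false
  invitation letter provided: no → false
  passport validity remaining ≤ 88 months: 115 ≤ 88 is false
  passport validity remaining < 87 months: 115 < 87 is false
Combine:
[1.1] NOT true = false
[1] false AND false AND true = false
[2] true AND false AND false = false
[3.1] NOT true = false
[3.3] NOT false = true
[3] false AND true AND true = false
[4.2] NOT false = true
[4] true AND true = true
[5.1] NOT false = true
[5] true AND false = false
[6.1] NOT true = false
[6.2] NOT false = true
[6] false AND true = false
[root] false OR false OR false OR true OR false OR false = true
Overall: true → granted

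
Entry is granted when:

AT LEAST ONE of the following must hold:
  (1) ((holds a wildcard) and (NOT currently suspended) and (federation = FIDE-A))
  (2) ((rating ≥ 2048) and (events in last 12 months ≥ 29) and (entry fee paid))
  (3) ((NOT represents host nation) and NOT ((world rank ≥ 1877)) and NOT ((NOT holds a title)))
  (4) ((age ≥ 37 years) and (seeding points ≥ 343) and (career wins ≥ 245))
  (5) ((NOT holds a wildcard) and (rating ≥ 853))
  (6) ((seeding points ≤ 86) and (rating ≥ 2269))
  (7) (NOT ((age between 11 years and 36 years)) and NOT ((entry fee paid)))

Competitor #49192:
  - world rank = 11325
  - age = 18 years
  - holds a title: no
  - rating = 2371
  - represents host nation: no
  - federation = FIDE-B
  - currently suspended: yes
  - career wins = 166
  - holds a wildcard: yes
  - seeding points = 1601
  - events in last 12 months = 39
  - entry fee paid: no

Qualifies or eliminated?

Eliminated

Atomic conditions:
  holds a wildcard: yes → true
  NOT currently suspended: yes → false
  federation = FIDE-A: FIDE-B == FIDE-A is false
  rating ≥ 2048: 2371 ≥ 2048 is true
  events in last 12 months ≥ 29: 39 ≥ 29 is true
  entry fee paid: no → false
  NOT represents host nation: no → true
  world rank ≥ 1877: 11325 ≥ 1877 is true
  NOT holds a title: no → true
  age ≥ 37 years: 18 ≥ 37 is false
  seeding points ≥ 343: 1601 ≥ 343 is true
  career wins ≥ 245: 166 ≥ 245 is false
  NOT holds a wildcard: yes → false
  rating ≥ 853: 2371 ≥ 853 is true
  seeding points ≤ 86: 1601 ≤ 86 is false
  rating ≥ 2269: 2371 ≥ 2269 is true
  age between 11 years and 36 years: 18 in [11, 36] is true
Combine:
[1] true AND false AND false = false
[2] true AND true AND false = false
[3.2] NOT true = false
[3.3] NOT true = false
[3] true AND false AND false = false
[4] false AND true AND false = false
[5] false AND true = false
[6] false AND true = false
[7.1] NOT true = false
[7.2] NOT false = true
[7] false AND true = false
[root] false OR false OR false OR false OR false OR false OR false = false
Overall: false → eliminated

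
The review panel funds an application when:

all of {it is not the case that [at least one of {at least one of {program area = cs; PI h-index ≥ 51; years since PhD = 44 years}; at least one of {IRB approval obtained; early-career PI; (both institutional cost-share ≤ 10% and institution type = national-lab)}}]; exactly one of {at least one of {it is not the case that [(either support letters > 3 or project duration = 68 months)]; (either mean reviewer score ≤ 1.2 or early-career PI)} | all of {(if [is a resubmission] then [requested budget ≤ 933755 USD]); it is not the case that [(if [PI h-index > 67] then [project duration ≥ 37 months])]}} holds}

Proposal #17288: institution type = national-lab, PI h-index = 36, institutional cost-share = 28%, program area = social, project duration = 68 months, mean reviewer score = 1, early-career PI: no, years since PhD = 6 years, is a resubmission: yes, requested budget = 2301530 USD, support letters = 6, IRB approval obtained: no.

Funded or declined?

Funded

Atomic conditions:
  program area = cs: social == cs is false
  PI h-index ≥ 51: 36 ≥ 51 is false
  years since PhD = 44 years: 6 == 44 is false
  IRB approval obtained: no → false
  early-career PI: no → false
  institutional cost-share ≤ 10%: 28 ≤ 10 is false
  institution type = national-lab: national-lab == national-lab is true
  support letters > 3: 6 > 3 is true
  project duration = 68 months: 68 == 68 is true
  mean reviewer score ≤ 1.2: 1 ≤ 1.2 is true
  is a resubmission: yes → true
  requested budget ≤ 933755 USD: 2301530 ≤ 933755 is false
  PI h-index > 67: 36 > 67 is false
  project duration ≥ 37 months: 68 ≥ 37 is true
Combine:
[1.1.1] false OR false OR false = false
[1.1.2.3] false AND true = false
[1.1.2] false OR false OR false = false
[1.1] false OR false = false
[1] NOT false = true
[2.1.1.1] true OR true = true
[2.1.1] NOT true = false
[2.1.2] true OR false = true
[2.1] false OR true = true
[2.2.1] true → false = false
[2.2.2.1] false → true (antecedent false ⇒ implication holds) = true
[2.2.2] NOT true = false
[2.2] false AND false = false
[2] exactly-one(true, false) = true
[root] true AND true = true
Overall: true → funded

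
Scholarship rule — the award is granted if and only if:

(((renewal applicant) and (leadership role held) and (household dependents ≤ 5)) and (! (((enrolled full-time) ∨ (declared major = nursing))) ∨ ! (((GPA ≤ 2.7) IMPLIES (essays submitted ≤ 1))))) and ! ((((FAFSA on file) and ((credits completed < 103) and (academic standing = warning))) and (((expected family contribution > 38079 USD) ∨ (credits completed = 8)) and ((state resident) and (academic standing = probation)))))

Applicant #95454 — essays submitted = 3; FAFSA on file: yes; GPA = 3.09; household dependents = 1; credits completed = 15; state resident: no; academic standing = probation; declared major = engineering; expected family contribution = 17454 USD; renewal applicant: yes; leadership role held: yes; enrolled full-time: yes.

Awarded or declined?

Declined

Atomic conditions:
  renewal applicant: yes → true
  leadership role held: yes → true
  household dependents ≤ 5: 1 ≤ 5 is true
  enrolled full-time: yes → true
  declared major = nursing: engineering == nursing is false
  GPA ≤ 2.7: 3.09 ≤ 2.7 is false
  essays submitted ≤ 1: 3 ≤ 1 is false
  FAFSA on file: yes → true
  credits completed < 103: 15 < 103 is true
  academic standing = warning: probation == warning is false
  expected family contribution > 38079 USD: 17454 > 38079 is false
  credits completed = 8: 15 == 8 is false
  state resident: no → false
  academic standing = probation: probation == probation is true
Combine:
[1.1] true AND true AND true = true
[1.2.1.1] true OR false = true
[1.2.1] NOT true = false
[1.2.2.1] false → false (antecedent false ⇒ implication holds) = true
[1.2.2] NOT true = false
[1.2] false OR false = false
[1] true AND false = false
[2.1.1.2] true AND false = false
[2.1.1] true AND false = false
[2.1.2.1] false OR false = false
[2.1.2.2] false AND true = false
[2.1.2] false AND false = false
[2.1] false AND false = false
[2] NOT false = true
[root] false AND true = false
Overall: false → declined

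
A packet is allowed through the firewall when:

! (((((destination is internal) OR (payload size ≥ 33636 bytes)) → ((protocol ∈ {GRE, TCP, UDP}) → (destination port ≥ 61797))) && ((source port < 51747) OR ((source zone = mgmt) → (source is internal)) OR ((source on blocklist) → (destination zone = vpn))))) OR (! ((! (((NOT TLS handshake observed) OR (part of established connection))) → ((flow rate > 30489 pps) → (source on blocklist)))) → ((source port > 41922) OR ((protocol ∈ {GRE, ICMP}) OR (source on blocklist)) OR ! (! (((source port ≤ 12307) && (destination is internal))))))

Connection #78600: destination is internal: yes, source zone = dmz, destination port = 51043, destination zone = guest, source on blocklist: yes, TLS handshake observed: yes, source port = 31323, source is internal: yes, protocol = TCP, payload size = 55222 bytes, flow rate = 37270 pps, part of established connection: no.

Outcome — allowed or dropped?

Allowed

Atomic conditions:
  destination is internal: yes → true
  payload size ≥ 33636 bytes: 55222 ≥ 33636 is true
  protocol ∈ {GRE, TCP, UDP}: TCP is in the set → true
  destination port ≥ 61797: 51043 ≥ 61797 is false
  source port < 51747: 31323 < 51747 is true
  source zone = mgmt: dmz == mgmt is false
  source is internal: yes → true
  source on blocklist: yes → true
  destination zone = vpn: guest == vpn is false
  NOT TLS handshake observed: yes → false
  part of established connection: no → false
  flow rate > 30489 pps: 37270 > 30489 is true
  source port > 41922: 31323 > 41922 is false
  protocol ∈ {GRE, ICMP}: TCP is not in the set → false
  source port ≤ 12307: 31323 ≤ 12307 is false
Combine:
[1.1.1.1] true OR true = true
[1.1.1.2] true → false = false
[1.1.1] true → false = false
[1.1.2.2] false → true (antecedent false ⇒ implication holds) = true
[1.1.2.3] true → false = false
[1.1.2] true OR true OR false = true
[1.1] false AND true = false
[1] NOT false = true
[2.1.1.1.1] false OR false = false
[2.1.1.1] NOT false = true
[2.1.1.2] true → true = true
[2.1.1] true → true = true
[2.1] NOT true = false
[2.2.2] false OR true = true
[2.2.3.1.1] false AND true = false
[2.2.3.1] NOT false = true
[2.2.3] NOT true = false
[2.2] false OR true OR false = true
[2] false → true (antecedent false ⇒ implication holds) = true
[root] true OR true = true
Overall: true → allowed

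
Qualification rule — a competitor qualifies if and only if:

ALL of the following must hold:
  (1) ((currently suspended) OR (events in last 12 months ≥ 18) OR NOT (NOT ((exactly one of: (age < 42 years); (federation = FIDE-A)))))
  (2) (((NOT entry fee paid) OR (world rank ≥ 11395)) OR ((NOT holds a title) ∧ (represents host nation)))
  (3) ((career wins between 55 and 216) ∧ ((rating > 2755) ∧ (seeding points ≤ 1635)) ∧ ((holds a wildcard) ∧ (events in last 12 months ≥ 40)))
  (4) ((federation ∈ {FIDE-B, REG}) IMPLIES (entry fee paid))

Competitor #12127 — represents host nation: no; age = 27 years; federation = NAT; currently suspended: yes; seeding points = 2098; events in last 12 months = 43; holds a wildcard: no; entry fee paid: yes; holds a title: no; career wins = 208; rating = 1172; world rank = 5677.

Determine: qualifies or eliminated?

Eliminated

Atomic conditions:
  currently suspended: yes → true
  events in last 12 months ≥ 18: 43 ≥ 18 is true
  age < 42 years: 27 < 42 is true
  federation = FIDE-A: NAT == FIDE-A is false
  NOT entry fee paid: yes → false
  world rank ≥ 11395: 5677 ≥ 11395 is false
  NOT holds a title: no → true
  represents host nation: no → false
  career wins between 55 and 216: 208 in [55, 216] is true
  rating > 2755: 1172 > 2755 is false
  seeding points ≤ 1635: 2098 ≤ 1635 is false
  holds a wildcard: no → false
  events in last 12 months ≥ 40: 43 ≥ 40 is true
  federation ∈ {FIDE-B, REG}: NAT is not in the set → false
  entry fee paid: yes → true
Combine:
[1.3.1.1] exactly-one(true, false) = true
[1.3.1] NOT true = false
[1.3] NOT false = true
[1] true OR true OR true = true
[2.1] false OR false = false
[2.2] true AND false = false
[2] false OR false = false
[3.2] false AND false = false
[3.3] false AND true = false
[3] true AND false AND false = false
[4] false → true (antecedent false ⇒ implication holds) = true
[root] true AND false AND false AND true = false
Overall: false → eliminated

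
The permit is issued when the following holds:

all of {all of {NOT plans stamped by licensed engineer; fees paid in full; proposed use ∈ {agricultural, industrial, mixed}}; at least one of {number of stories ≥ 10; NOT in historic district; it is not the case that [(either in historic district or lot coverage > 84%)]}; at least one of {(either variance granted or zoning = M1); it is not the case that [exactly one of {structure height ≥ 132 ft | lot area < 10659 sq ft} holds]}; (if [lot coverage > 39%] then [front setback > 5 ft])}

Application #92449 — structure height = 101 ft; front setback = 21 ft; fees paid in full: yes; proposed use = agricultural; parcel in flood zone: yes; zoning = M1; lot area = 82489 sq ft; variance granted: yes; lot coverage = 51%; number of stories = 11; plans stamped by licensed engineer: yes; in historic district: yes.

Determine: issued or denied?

Atomic conditions:
  NOT plans stamped by licensed engineer: yes → false
  fees paid in full: yes → true
  proposed use ∈ {agricultural, industrial, mixed}: agricultural is in the set → true
  number of stories ≥ 10: 11 ≥ 10 is true
  NOT in historic district: yes → false
  in historic district: yes → true
  lot coverage > 84%: 51 > 84 is false
  variance granted: yes → true
  zoning = M1: M1 == M1 is true
  structure height ≥ 132 ft: 101 ≥ 132 is false
  lot area < 10659 sq ft: 82489 < 10659 is false
  lot coverage > 39%: 51 > 39 is true
  front setback > 5 ft: 21 > 5 is true
Combine:
[1] false AND true AND true = false
[2.3.1] true OR false = true
[2.3] NOT true = false
[2] true OR false OR false = true
[3.1] true OR true = true
[3.2.1] exactly-one(false, false) = false
[3.2] NOT false = true
[3] true OR true = true
[4] true → true = true
[root] false AND true AND true AND true = false
Overall: false → denied

Denied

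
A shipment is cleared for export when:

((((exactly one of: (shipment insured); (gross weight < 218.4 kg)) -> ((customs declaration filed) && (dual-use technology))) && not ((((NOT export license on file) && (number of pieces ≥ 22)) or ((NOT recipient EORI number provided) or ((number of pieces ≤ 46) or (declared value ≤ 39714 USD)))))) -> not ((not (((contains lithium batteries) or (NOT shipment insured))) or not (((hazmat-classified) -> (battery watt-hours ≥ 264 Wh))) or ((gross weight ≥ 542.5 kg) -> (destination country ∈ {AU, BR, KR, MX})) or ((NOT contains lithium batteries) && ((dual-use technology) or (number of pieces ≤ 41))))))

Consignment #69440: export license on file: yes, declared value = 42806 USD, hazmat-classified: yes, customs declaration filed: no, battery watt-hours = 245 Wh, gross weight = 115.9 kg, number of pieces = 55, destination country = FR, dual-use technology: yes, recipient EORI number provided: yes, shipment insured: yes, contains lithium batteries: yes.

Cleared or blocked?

Atomic conditions:
  shipment insured: yes → true
  gross weight < 218.4 kg: 115.9 < 218.4 is true
  customs declaration filed: no → false
  dual-use technology: yes → true
  NOT export license on file: yes → false
  number of pieces ≥ 22: 55 ≥ 22 is true
  NOT recipient EORI number provided: yes → false
  number of pieces ≤ 46: 55 ≤ 46 is false
  declared value ≤ 39714 USD: 42806 ≤ 39714 is false
  contains lithium batteries: yes → true
  NOT shipment insured: yes → false
  hazmat-classified: yes → true
  battery watt-hours ≥ 264 Wh: 245 ≥ 264 is false
  gross weight ≥ 542.5 kg: 115.9 ≥ 542.5 is false
  destination country ∈ {AU, BR, KR, MX}: FR is not in the set → false
  NOT contains lithium batteries: yes → false
  number of pieces ≤ 41: 55 ≤ 41 is false
Combine:
[1.1.1] exactly-one(true, true) = false
[1.1.2] false AND true = false
[1.1] false → false (antecedent false ⇒ implication holds) = true
[1.2.1.1] false AND true = false
[1.2.1.2.2] false OR false = false
[1.2.1.2] false OR false = false
[1.2.1] false OR false = false
[1.2] NOT false = true
[1] true AND true = true
[2.1.1.1] true OR false = true
[2.1.1] NOT true = false
[2.1.2.1] true → false = false
[2.1.2] NOT false = true
[2.1.3] false → false (antecedent false ⇒ implication holds) = true
[2.1.4.2] true OR false = true
[2.1.4] false AND true = false
[2.1] false OR true OR true OR false = true
[2] NOT true = false
[root] true → false = false
Overall: false → blocked

Blocked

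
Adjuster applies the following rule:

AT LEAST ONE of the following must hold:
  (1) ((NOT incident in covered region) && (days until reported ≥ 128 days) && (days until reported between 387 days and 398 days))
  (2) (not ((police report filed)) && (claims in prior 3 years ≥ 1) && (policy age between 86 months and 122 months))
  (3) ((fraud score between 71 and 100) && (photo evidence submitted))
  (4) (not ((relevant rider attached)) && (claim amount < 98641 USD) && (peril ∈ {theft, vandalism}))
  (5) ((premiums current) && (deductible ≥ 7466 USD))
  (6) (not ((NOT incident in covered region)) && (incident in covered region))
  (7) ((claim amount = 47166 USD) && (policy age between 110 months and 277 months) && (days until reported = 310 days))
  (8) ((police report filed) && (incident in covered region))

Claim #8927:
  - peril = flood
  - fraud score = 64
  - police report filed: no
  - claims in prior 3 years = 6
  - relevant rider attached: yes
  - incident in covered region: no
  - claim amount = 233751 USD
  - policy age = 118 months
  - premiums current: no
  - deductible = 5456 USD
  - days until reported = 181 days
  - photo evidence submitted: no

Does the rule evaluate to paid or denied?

Paid

Atomic conditions:
  NOT incident in covered region: no → true
  days until reported ≥ 128 days: 181 ≥ 128 is true
  days until reported between 387 days and 398 days: 181 in [387, 398] is false
  police report filed: no → false
  claims in prior 3 years ≥ 1: 6 ≥ 1 is true
  policy age between 86 months and 122 months: 118 in [86, 122] is true
  fraud score between 71 and 100: 64 in [71, 100] is false
  photo evidence submitted: no → false
  relevant rider attached: yes → true
  claim amount < 98641 USD: 233751 < 98641 is false
  peril ∈ {theft, vandalism}: flood is not in the set → false
  premiums current: no → false
  deductible ≥ 7466 USD: 5456 ≥ 7466 is false
  incident in covered region: no → false
  claim amount = 47166 USD: 233751 == 47166 is false
  policy age between 110 months and 277 months: 118 in [110, 277] is true
  days until reported = 310 days: 181 == 310 is false
Combine:
[1] true AND true AND false = false
[2.1] NOT false = true
[2] true AND true AND true = true
[3] false AND false = false
[4.1] NOT true = false
[4] false AND false AND false = false
[5] false AND false = false
[6.1] NOT true = false
[6] false AND false = false
[7] false AND true AND false = false
[8] false AND false = false
[root] false OR true OR false OR false OR false OR false OR false OR false = true
Overall: true → paid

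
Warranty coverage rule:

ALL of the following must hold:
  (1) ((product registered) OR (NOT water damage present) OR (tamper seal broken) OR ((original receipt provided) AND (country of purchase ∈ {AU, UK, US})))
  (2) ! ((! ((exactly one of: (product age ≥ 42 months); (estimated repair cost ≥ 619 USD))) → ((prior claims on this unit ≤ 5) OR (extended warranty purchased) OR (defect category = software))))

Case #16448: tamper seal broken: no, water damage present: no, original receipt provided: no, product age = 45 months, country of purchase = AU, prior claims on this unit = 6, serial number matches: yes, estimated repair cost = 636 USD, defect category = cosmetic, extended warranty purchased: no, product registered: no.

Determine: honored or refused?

Atomic conditions:
  product registered: no → false
  NOT water damage present: no → true
  tamper seal broken: no → false
  original receipt provided: no → false
  country of purchase ∈ {AU, UK, US}: AU is in the set → true
  product age ≥ 42 months: 45 ≥ 42 is true
  estimated repair cost ≥ 619 USD: 636 ≥ 619 is true
  prior claims on this unit ≤ 5: 6 ≤ 5 is false
  extended warranty purchased: no → false
  defect category = software: cosmetic == software is false
Combine:
[1.4] false AND true = false
[1] false OR true OR false OR false = true
[2.1.1.1] exactly-one(true, true) = false
[2.1.1] NOT false = true
[2.1.2] false OR false OR false = false
[2.1] true → false = false
[2] NOT false = true
[root] true AND true = true
Overall: true → honored

Honored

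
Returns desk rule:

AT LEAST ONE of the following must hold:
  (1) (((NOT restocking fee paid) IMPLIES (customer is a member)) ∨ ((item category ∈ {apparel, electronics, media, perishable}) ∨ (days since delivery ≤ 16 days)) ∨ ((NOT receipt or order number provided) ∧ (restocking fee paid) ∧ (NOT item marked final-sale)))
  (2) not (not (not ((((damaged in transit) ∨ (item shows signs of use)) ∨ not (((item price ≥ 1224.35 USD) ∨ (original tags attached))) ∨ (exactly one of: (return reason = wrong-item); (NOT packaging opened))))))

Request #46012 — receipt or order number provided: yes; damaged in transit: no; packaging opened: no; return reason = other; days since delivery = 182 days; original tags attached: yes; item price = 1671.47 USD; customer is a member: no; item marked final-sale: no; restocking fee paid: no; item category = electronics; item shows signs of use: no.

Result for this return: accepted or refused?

Atomic conditions:
  NOT restocking fee paid: no → true
  customer is a member: no → false
  item category ∈ {apparel, electronics, media, perishable}: electronics is in the set → true
  days since delivery ≤ 16 days: 182 ≤ 16 is false
  NOT receipt or order number provided: yes → false
  restocking fee paid: no → false
  NOT item marked final-sale: no → true
  damaged in transit: no → false
  item shows signs of use: no → false
  item price ≥ 1224.35 USD: 1671.47 ≥ 1224.35 is true
  original tags attached: yes → true
  return reason = wrong-item: other == wrong-item is false
  NOT packaging opened: no → true
Combine:
[1.1] true → false = false
[1.2] true OR false = true
[1.3] false AND false AND true = false
[1] false OR true OR false = true
[2.1.1.1.1] false OR false = false
[2.1.1.1.2.1] true OR true = true
[2.1.1.1.2] NOT true = false
[2.1.1.1.3] exactly-one(false, true) = true
[2.1.1.1] false OR false OR true = true
[2.1.1] NOT true = false
[2.1] NOT false = true
[2] NOT true = false
[root] true OR false = true
Overall: true → accepted

Accepted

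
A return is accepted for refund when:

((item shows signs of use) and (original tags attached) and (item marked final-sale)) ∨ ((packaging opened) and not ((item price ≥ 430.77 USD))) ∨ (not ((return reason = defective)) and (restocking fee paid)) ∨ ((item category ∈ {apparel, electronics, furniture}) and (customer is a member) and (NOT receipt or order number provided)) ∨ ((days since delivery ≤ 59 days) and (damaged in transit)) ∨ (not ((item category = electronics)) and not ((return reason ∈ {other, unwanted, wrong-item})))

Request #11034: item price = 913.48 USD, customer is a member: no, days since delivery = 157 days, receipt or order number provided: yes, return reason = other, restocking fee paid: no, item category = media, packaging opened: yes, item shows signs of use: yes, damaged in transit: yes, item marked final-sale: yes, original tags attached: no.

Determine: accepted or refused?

Refused

Atomic conditions:
  item shows signs of use: yes → true
  original tags attached: no → false
  item marked final-sale: yes → true
  packaging opened: yes → true
  item price ≥ 430.77 USD: 913.48 ≥ 430.77 is true
  return reason = defective: other == defective is false
  restocking fee paid: no → false
  item category ∈ {apparel, electronics, furniture}: media is not in the set → false
  customer is a member: no → false
  NOT receipt or order number provided: yes → false
  days since delivery ≤ 59 days: 157 ≤ 59 is false
  damaged in transit: yes → true
  item category = electronics: media == electronics is false
  return reason ∈ {other, unwanted, wrong-item}: other is in the set → true
Combine:
[1] true AND false AND true = false
[2.2] NOT true = false
[2] true AND false = false
[3.1] NOT false = true
[3] true AND false = false
[4] false AND false AND false = false
[5] false AND true = false
[6.1] NOT false = true
[6.2] NOT true = false
[6] true AND false = false
[root] false OR false OR false OR false OR false OR false = false
Overall: false → refused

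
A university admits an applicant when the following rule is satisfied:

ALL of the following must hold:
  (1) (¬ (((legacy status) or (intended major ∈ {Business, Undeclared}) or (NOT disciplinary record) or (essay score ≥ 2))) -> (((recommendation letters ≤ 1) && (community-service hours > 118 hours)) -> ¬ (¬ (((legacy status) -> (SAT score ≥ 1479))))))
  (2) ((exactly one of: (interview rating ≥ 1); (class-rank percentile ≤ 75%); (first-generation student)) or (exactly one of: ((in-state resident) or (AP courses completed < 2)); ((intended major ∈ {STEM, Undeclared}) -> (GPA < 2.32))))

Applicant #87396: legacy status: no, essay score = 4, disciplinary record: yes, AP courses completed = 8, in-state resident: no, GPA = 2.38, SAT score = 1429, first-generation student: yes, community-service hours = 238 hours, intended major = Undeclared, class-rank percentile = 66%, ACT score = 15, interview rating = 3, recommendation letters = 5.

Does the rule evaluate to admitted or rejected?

Rejected

Atomic conditions:
  legacy status: no → false
  intended major ∈ {Business, Undeclared}: Undeclared is in the set → true
  NOT disciplinary record: yes → false
  essay score ≥ 2: 4 ≥ 2 is true
  recommendation letters ≤ 1: 5 ≤ 1 is false
  community-service hours > 118 hours: 238 > 118 is true
  SAT score ≥ 1479: 1429 ≥ 1479 is false
  interview rating ≥ 1: 3 ≥ 1 is true
  class-rank percentile ≤ 75%: 66 ≤ 75 is true
  first-generation student: yes → true
  in-state resident: no → false
  AP courses completed < 2: 8 < 2 is false
  intended major ∈ {STEM, Undeclared}: Undeclared is in the set → true
  GPA < 2.32: 2.38 < 2.32 is false
Combine:
[1.1.1] false OR true OR false OR true = true
[1.1] NOT true = false
[1.2.1] false AND true = false
[1.2.2.1.1] false → false (antecedent false ⇒ implication holds) = true
[1.2.2.1] NOT true = false
[1.2.2] NOT false = true
[1.2] false → true (antecedent false ⇒ implication holds) = true
[1] false → true (antecedent false ⇒ implication holds) = true
[2.1] exactly-one(true, true, true) = false
[2.2.1] false OR false = false
[2.2.2] true → false = false
[2.2] exactly-one(false, false) = false
[2] false OR false = false
[root] true AND false = false
Overall: false → rejected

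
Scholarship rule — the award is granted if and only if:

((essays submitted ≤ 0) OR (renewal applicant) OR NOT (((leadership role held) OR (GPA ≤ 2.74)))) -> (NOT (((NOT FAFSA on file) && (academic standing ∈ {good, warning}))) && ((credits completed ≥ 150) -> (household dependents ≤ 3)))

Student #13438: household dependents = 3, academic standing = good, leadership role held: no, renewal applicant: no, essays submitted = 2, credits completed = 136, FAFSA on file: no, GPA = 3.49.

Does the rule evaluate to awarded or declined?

Declined

Atomic conditions:
  essays submitted ≤ 0: 2 ≤ 0 is false
  renewal applicant: no → false
  leadership role held: no → false
  GPA ≤ 2.74: 3.49 ≤ 2.74 is false
  NOT FAFSA on file: no → true
  academic standing ∈ {good, warning}: good is in the set → true
  credits completed ≥ 150: 136 ≥ 150 is false
  household dependents ≤ 3: 3 ≤ 3 is true
Combine:
[1.3.1] false OR false = false
[1.3] NOT false = true
[1] false OR false OR true = true
[2.1.1] true AND true = true
[2.1] NOT true = false
[2.2] false → true (antecedent false ⇒ implication holds) = true
[2] false AND true = false
[root] true → false = false
Overall: false → declined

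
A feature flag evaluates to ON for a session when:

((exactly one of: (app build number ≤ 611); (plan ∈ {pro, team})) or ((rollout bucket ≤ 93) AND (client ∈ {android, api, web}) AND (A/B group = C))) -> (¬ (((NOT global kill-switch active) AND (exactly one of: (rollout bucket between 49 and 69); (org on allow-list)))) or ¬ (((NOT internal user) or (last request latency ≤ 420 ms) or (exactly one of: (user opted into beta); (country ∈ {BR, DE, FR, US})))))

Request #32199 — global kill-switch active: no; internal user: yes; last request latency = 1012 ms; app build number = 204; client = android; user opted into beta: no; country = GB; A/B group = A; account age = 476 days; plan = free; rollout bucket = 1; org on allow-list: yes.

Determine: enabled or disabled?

Enabled

Atomic conditions:
  app build number ≤ 611: 204 ≤ 611 is true
  plan ∈ {pro, team}: free is not in the set → false
  rollout bucket ≤ 93: 1 ≤ 93 is true
  client ∈ {android, api, web}: android is in the set → true
  A/B group = C: A == C is false
  NOT global kill-switch active: no → true
  rollout bucket between 49 and 69: 1 in [49, 69] is false
  org on allow-list: yes → true
  NOT internal user: yes → false
  last request latency ≤ 420 ms: 1012 ≤ 420 is false
  user opted into beta: no → false
  country ∈ {BR, DE, FR, US}: GB is not in the set → false
Combine:
[1.1] exactly-one(true, false) = true
[1.2] true AND true AND false = false
[1] true OR false = true
[2.1.1.2] exactly-one(false, true) = true
[2.1.1] true AND true = true
[2.1] NOT true = false
[2.2.1.3] exactly-one(false, false) = false
[2.2.1] false OR false OR false = false
[2.2] NOT false = true
[2] false OR true = true
[root] true → true = true
Overall: true → enabled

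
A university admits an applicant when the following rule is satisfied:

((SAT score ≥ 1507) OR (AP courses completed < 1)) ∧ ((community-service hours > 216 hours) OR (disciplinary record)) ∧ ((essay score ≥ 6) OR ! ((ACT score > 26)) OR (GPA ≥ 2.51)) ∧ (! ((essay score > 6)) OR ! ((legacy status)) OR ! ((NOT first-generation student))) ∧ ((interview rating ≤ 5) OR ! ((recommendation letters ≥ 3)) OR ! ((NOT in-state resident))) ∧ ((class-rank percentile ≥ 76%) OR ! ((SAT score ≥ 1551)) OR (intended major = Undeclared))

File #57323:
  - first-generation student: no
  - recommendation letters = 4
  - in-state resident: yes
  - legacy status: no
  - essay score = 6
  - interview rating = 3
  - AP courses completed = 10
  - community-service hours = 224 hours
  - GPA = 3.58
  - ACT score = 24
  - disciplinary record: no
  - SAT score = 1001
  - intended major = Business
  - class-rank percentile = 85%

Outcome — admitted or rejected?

Atomic conditions:
  SAT score ≥ 1507: 1001 ≥ 1507 is false
  AP courses completed < 1: 10 < 1 is false
  community-service hours > 216 hours: 224 > 216 is true
  disciplinary record: no → false
  essay score ≥ 6: 6 ≥ 6 is true
  ACT score > 26: 24 > 26 is false
  GPA ≥ 2.51: 3.58 ≥ 2.51 is true
  essay score > 6: 6 > 6 is false
  legacy status: no → false
  NOT first-generation student: no → true
  interview rating ≤ 5: 3 ≤ 5 is true
  recommendation letters ≥ 3: 4 ≥ 3 is true
  NOT in-state resident: yes → false
  class-rank percentile ≥ 76%: 85 ≥ 76 is true
  SAT score ≥ 1551: 1001 ≥ 1551 is false
  intended major = Undeclared: Business == Undeclared is false
Combine:
[1] false OR false = false
[2] true OR false = true
[3.2] NOT false = true
[3] true OR true OR true = true
[4.1] NOT false = true
[4.2] NOT false = true
[4.3] NOT true = false
[4] true OR true OR false = true
[5.2] NOT true = false
[5.3] NOT false = true
[5] true OR false OR true = true
[6.2] NOT false = true
[6] true OR true OR false = true
[root] false AND true AND true AND true AND true AND true = false
Overall: false → rejected

Rejected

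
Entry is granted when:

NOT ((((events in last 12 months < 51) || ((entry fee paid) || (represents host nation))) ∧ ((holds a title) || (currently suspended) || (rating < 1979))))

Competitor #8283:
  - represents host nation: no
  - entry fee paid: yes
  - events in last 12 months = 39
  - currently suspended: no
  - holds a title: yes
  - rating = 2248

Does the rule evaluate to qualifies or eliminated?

Eliminated

Atomic conditions:
  events in last 12 months < 51: 39 < 51 is true
  entry fee paid: yes → true
  represents host nation: no → false
  holds a title: yes → true
  currently suspended: no → false
  rating < 1979: 2248 < 1979 is false
Combine:
[1.1.2] true OR false = true
[1.1] true OR true = true
[1.2] true OR false OR false = true
[1] true AND true = true
[root] NOT true = false
Overall: false → eliminated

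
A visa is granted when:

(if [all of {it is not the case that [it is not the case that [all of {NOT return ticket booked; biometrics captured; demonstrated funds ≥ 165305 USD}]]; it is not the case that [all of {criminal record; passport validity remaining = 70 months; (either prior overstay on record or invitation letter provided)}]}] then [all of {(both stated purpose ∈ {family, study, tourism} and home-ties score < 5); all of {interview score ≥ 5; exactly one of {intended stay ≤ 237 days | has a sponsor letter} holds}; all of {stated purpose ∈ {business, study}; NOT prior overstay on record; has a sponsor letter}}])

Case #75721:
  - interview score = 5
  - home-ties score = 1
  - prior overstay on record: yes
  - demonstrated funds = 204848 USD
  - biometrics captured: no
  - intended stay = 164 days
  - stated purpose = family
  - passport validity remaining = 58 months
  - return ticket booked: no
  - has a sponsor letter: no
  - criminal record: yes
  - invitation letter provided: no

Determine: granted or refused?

Granted

Atomic conditions:
  NOT return ticket booked: no → true
  biometrics captured: no → false
  demonstrated funds ≥ 165305 USD: 204848 ≥ 165305 is true
  criminal record: yes → true
  passport validity remaining = 70 months: 58 == 70 is false
  prior overstay on record: yes → true
  invitation letter provided: no → false
  stated purpose ∈ {family, study, tourism}: family is in the set → true
  home-ties score < 5: 1 < 5 is true
  interview score ≥ 5: 5 ≥ 5 is true
  intended stay ≤ 237 days: 164 ≤ 237 is true
  has a sponsor letter: no → false
  stated purpose ∈ {business, study}: family is not in the set → false
  NOT prior overstay on record: yes → false
Combine:
[1.1.1.1] true AND false AND true = false
[1.1.1] NOT false = true
[1.1] NOT true = false
[1.2.1.3] true OR false = true
[1.2.1] true AND false AND true = false
[1.2] NOT false = true
[1] false AND true = false
[2.1] true AND true = true
[2.2.2] exactly-one(true, false) = true
[2.2] true AND true = true
[2.3] false AND false AND false = false
[2] true AND true AND false = false
[root] false → false (antecedent false ⇒ implication holds) = true
Overall: true → granted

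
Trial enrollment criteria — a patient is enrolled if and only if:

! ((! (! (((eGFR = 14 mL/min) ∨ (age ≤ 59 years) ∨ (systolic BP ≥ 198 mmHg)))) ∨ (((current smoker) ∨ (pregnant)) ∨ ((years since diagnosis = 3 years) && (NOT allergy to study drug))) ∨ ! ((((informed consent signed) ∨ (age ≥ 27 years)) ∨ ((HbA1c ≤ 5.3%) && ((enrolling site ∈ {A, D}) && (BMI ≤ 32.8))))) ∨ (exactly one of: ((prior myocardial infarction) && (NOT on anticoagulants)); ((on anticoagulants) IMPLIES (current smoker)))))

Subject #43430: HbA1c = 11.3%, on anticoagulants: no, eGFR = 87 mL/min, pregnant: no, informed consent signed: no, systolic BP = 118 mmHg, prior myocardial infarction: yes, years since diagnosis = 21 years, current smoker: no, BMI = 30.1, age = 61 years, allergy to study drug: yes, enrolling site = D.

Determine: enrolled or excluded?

Enrolled

Atomic conditions:
  eGFR = 14 mL/min: 87 == 14 is false
  age ≤ 59 years: 61 ≤ 59 is false
  systolic BP ≥ 198 mmHg: 118 ≥ 198 is false
  current smoker: no → false
  pregnant: no → false
  years since diagnosis = 3 years: 21 == 3 is false
  NOT allergy to study drug: yes → false
  informed consent signed: no → false
  age ≥ 27 years: 61 ≥ 27 is true
  HbA1c ≤ 5.3%: 11.3 ≤ 5.3 is false
  enrolling site ∈ {A, D}: D is in the set → true
  BMI ≤ 32.8: 30.1 ≤ 32.8 is true
  prior myocardial infarction: yes → true
  NOT on anticoagulants: no → true
  on anticoagulants: no → false
Combine:
[1.1.1.1] false OR false OR false = false
[1.1.1] NOT false = true
[1.1] NOT true = false
[1.2.1] false OR false = false
[1.2.2] false AND false = false
[1.2] false OR false = false
[1.3.1.1] false OR true = true
[1.3.1.2.2] true AND true = true
[1.3.1.2] false AND true = false
[1.3.1] true OR false = true
[1.3] NOT true = false
[1.4.1] true AND true = true
[1.4.2] false → false (antecedent false ⇒ implication holds) = true
[1.4] exactly-one(true, true) = false
[1] false OR false OR false OR false = false
[root] NOT false = true
Overall: true → enrolled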